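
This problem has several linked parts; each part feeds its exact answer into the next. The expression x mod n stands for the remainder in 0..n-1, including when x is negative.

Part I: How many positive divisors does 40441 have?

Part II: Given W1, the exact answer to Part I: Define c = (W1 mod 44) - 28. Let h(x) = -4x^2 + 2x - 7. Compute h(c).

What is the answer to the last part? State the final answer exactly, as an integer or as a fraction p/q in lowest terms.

-2359

Part I: 40441 = 37 * 1093; number of divisors = (1+1) * (1+1) = 4; answer 4
Part II: W1 = 4; c = -24; -4*(-24)^2 + 2*(-24)^1 - 7 = (-2304) + (-48) + (-7) = -2359; answer -2359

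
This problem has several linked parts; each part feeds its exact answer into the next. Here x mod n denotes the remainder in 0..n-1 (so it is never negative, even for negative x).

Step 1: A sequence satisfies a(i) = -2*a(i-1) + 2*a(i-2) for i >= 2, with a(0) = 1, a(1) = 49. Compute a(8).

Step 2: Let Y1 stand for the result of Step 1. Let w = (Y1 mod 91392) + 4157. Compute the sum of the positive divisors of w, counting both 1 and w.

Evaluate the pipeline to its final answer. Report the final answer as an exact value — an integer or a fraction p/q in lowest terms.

Step 1: a(2) = -2*(49) + 2*(1) = -96; iterating: a(2)=-96, a(3)=290, a(4)=-772, a(5)=2124, a(6)=-5792, a(7)=15832, a(8)=-43248; answer -43248
Step 2: Y1 = -43248; w = 52301; 52301 is prime, so its only divisors are 1 and 52301; sigma = 1 + 52301 = 52302; answer 52302

52302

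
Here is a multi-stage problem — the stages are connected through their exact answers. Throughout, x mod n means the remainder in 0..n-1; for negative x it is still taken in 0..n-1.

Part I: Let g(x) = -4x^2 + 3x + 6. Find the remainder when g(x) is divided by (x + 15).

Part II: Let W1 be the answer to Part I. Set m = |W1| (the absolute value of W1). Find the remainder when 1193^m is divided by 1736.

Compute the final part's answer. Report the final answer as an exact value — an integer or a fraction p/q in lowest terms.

Part I: remainder = value at the root: -4*(-15)^2 + 3*(-15)^1 + 6 = (-900) + (-45) + (6) = -939; answer -939
Part II: W1 = -939; m = 939; squarings mod 1736: 1193^1=1193, 1193^2=1465, 1193^4=529, 1193^8=345, 1193^16=977, 1193^32=1465, 1193^64=529, 1193^128=345, 1193^256=977, 1193^512=1465; 1193^939 = 1193^1 * 1193^2 * 1193^8 * 1193^32 * 1193^128 * 1193^256 * 1193^512 = 153 (mod 1736); answer 153

153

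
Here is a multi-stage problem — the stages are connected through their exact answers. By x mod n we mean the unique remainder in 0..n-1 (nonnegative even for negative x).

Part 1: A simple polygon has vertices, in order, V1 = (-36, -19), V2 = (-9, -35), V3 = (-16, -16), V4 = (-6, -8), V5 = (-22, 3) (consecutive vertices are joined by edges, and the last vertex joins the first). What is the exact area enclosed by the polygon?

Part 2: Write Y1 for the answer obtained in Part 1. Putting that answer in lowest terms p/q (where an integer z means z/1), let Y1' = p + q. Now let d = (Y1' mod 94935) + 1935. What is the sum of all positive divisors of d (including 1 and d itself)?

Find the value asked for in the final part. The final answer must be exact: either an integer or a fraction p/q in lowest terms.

Part 1: cross terms: (-36*-35 - -9*-19)=1089, (-9*-16 - -16*-35)=-416, (-16*-8 - -6*-16)=32, (-6*3 - -22*-8)=-194, (-22*-19 - -36*3)=526; twice the area = |1037| = 1037; area = 1037/2; answer 1037/2
Part 2: Y1 = 1037/2; threaded value p + q = 1039; d = 2974; 2974 = 2 * 1487; sigma = (1 + 2) * (1 + 1487) = 3 * 1488 = 4464; answer 4464

4464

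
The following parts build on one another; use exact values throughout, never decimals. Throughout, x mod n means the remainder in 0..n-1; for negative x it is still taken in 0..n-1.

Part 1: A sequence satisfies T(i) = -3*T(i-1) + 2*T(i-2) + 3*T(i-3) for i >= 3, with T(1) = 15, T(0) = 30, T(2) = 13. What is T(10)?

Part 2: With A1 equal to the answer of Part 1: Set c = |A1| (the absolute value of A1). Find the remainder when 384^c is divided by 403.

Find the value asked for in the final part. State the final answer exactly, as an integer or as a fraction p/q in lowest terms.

106

Part 1: T(3) = -3*(13) + 2*(15) + 3*(30) = 81; iterating: T(3)=81, T(4)=-172, T(5)=717, T(6)=-2252, T(7)=7674, T(8)=-25375, T(9)=84717, T(10)=-281879; answer -281879
Part 2: A1 = -281879; c = 281879; squarings mod 403: 384^1=384, 384^2=361, 384^4=152, 384^8=133, 384^16=360, 384^32=237, 384^64=152, 384^128=133, 384^256=360, 384^512=237, 384^1024=152, 384^2048=133, 384^4096=360, 384^8192=237, 384^16384=152, 384^32768=133, 384^65536=360, 384^131072=237, 384^262144=152; 384^281879 = 384^1 * 384^2 * 384^4 * 384^16 * 384^256 * 384^1024 * 384^2048 * 384^16384 * 384^262144 = 106 (mod 403); answer 106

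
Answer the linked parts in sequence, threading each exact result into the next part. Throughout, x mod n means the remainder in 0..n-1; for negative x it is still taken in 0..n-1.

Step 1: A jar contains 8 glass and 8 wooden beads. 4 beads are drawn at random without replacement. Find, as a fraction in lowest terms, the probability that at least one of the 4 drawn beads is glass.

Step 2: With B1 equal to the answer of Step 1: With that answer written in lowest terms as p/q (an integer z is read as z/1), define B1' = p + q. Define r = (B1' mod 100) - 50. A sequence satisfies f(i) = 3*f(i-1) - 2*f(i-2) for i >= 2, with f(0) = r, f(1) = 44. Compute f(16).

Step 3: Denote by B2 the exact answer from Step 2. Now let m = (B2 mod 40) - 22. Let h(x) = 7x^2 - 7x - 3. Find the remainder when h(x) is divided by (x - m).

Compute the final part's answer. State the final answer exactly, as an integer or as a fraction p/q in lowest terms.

1901

Step 1: total draws C(16,4) = 1820; complement C(8,4) = 70; favorable 1820 - 70 = 1750; P = 25/26; answer 25/26
Step 2: B1 = 25/26; threaded value p + q = 51; r = 1; f(2) = 3*(44) - 2*(1) = 130; iterating: f(2)=130, f(3)=302, f(4)=646, f(5)=1334, f(6)=2710, f(7)=5462, f(8)=10966, f(9)=21974, f(10)=43990, f(11)=88022, f(12)=176086, f(13)=352214, f(14)=704470, f(15)=1408982, f(16)=2818006; answer 2818006
Step 3: B2 = 2818006; m = -16; remainder = value at the root: 7*(-16)^2 - 7*(-16)^1 - 3 = (1792) + (112) + (-3) = 1901; answer 1901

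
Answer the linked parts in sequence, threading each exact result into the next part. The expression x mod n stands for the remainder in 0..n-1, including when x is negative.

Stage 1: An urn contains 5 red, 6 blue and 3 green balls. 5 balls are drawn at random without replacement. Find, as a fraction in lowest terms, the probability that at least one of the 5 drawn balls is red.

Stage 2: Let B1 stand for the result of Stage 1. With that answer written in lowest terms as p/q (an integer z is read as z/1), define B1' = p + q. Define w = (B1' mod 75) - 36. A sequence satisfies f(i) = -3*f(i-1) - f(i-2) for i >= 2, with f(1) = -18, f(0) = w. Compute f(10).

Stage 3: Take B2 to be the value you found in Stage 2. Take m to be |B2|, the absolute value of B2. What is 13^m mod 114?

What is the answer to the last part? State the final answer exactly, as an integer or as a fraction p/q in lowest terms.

Stage 1: total draws C(14,5) = 2002; complement C(9,5) = 126; favorable 2002 - 126 = 1876; P = 134/143; answer 134/143
Stage 2: B1 = 134/143; threaded value p + q = 277; w = 16; f(2) = -3*(-18) - 1*(16) = 38; iterating: f(2)=38, f(3)=-96, f(4)=250, f(5)=-654, f(6)=1712, f(7)=-4482, f(8)=11734, f(9)=-30720, f(10)=80426; answer 80426
Stage 3: B2 = 80426; m = 80426; squarings mod 114: 13^1=13, 13^2=55, 13^4=61, 13^8=73, 13^16=85, 13^32=43, 13^64=25, 13^128=55, 13^256=61, 13^512=73, 13^1024=85, 13^2048=43, 13^4096=25, 13^8192=55, 13^16384=61, 13^32768=73, 13^65536=85; 13^80426 = 13^2 * 13^8 * 13^32 * 13^512 * 13^2048 * 13^4096 * 13^8192 * 13^65536 = 55 (mod 114); answer 55

55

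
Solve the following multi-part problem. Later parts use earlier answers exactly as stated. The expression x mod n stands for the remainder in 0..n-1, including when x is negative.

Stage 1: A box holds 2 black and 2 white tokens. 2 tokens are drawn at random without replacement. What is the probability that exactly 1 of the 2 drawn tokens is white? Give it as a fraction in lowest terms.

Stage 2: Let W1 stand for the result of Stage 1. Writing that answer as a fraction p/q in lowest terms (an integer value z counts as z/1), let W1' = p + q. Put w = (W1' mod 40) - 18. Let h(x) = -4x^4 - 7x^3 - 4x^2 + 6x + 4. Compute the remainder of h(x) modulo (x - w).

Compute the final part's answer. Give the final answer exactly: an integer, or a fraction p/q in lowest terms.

-99615

Stage 1: total draws C(4,2) = 6; favorable C(2,1)*C(2,1) = 4; P = 2/3; answer 2/3
Stage 2: W1 = 2/3; threaded value p + q = 5; w = -13; remainder = value at the root: -4*(-13)^4 - 7*(-13)^3 - 4*(-13)^2 + 6*(-13)^1 + 4 = (-114244) + (15379) + (-676) + (-78) + (4) = -99615; answer -99615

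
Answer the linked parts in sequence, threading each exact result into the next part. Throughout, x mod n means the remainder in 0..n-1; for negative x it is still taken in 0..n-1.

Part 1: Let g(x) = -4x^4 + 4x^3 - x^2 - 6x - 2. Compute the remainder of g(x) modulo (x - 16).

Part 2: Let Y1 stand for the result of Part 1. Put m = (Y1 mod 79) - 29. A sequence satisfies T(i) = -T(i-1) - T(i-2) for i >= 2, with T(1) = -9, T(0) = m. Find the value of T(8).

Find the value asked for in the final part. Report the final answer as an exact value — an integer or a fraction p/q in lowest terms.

Part 1: remainder = value at the root: -4*(16)^4 + 4*(16)^3 - 1*(16)^2 - 6*(16)^1 - 2 = (-262144) + (16384) + (-256) + (-96) + (-2) = -246114; answer -246114
Part 2: Y1 = -246114; m = 21; T(2) = -1*(-9) - 1*(21) = -12; iterating: T(2)=-12, T(3)=21, T(4)=-9, T(5)=-12, T(6)=21, T(7)=-9, T(8)=-12; answer -12

-12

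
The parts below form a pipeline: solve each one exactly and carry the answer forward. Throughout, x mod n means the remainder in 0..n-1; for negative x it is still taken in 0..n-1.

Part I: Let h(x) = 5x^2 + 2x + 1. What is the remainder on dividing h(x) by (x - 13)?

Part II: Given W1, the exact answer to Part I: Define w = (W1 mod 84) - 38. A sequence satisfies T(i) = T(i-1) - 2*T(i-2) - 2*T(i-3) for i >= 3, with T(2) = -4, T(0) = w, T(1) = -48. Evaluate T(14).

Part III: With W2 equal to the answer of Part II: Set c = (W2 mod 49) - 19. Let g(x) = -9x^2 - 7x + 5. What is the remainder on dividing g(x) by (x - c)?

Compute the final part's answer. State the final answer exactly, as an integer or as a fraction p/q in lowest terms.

Part I: remainder = value at the root: 5*(13)^2 + 2*(13)^1 + 1 = (845) + (26) + (1) = 872; answer 872
Part II: W1 = 872; w = -6; T(3) = 1*(-4) - 2*(-48) - 2*(-6) = 104; iterating: T(3)=104, T(4)=208, T(5)=8, T(6)=-616, T(7)=-1048, T(8)=168, T(9)=3496, T(10)=5256, T(11)=-2072, T(12)=-19576, T(13)=-25944, T(14)=17352; answer 17352
Part III: W2 = 17352; c = -13; remainder = value at the root: -9*(-13)^2 - 7*(-13)^1 + 5 = (-1521) + (91) + (5) = -1425; answer -1425

-1425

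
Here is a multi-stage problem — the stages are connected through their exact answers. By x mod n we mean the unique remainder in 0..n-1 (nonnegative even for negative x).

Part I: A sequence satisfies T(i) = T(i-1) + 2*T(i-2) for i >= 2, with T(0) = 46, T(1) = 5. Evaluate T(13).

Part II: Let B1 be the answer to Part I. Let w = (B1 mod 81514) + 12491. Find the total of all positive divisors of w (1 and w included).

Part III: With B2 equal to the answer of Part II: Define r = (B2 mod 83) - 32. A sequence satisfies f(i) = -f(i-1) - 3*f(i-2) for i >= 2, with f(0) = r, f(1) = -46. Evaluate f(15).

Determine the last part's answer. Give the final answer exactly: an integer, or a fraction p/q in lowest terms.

25238

Part I: T(2) = 1*(5) + 2*(46) = 97; iterating: T(2)=97, T(3)=107, T(4)=301, T(5)=515, T(6)=1117, T(7)=2147, T(8)=4381, T(9)=8675, T(10)=17437, T(11)=34787, T(12)=69661, T(13)=139235; answer 139235
Part II: B1 = 139235; w = 70212; 70212 = 2^2 * 3 * 5851; sigma = (1 + 2 + 4) * (1 + 3) * (1 + 5851) = 7 * 4 * 5852 = 163856; answer 163856
Part III: B2 = 163856; r = -18; f(2) = -1*(-46) - 3*(-18) = 100; iterating: f(2)=100, f(3)=38, f(4)=-338, f(5)=224, f(6)=790, f(7)=-1462, f(8)=-908, f(9)=5294, f(10)=-2570, f(11)=-13312, f(12)=21022, f(13)=18914, f(14)=-81980, f(15)=25238; answer 25238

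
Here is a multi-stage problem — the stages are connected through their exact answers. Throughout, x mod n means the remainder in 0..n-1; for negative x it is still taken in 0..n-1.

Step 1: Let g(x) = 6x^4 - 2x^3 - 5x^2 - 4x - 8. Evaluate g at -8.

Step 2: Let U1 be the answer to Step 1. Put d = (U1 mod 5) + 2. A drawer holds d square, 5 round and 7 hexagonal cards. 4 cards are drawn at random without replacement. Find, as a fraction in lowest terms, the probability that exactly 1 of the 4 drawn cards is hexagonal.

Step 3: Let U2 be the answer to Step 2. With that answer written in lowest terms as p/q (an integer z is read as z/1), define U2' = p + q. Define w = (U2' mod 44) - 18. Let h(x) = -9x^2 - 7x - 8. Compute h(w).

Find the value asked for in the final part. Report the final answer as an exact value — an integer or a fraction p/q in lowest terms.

-10

Step 1: 6*(-8)^4 - 2*(-8)^3 - 5*(-8)^2 - 4*(-8)^1 - 8 = (24576) + (1024) + (-320) + (32) + (-8) = 25304; answer 25304
Step 2: U1 = 25304; d = 6; total draws C(18,4) = 3060; favorable C(7,1)*C(11,3) = 1155; P = 77/204; answer 77/204
Step 3: U2 = 77/204; threaded value p + q = 281; w = -1; -9*(-1)^2 - 7*(-1)^1 - 8 = (-9) + (7) + (-8) = -10; answer -10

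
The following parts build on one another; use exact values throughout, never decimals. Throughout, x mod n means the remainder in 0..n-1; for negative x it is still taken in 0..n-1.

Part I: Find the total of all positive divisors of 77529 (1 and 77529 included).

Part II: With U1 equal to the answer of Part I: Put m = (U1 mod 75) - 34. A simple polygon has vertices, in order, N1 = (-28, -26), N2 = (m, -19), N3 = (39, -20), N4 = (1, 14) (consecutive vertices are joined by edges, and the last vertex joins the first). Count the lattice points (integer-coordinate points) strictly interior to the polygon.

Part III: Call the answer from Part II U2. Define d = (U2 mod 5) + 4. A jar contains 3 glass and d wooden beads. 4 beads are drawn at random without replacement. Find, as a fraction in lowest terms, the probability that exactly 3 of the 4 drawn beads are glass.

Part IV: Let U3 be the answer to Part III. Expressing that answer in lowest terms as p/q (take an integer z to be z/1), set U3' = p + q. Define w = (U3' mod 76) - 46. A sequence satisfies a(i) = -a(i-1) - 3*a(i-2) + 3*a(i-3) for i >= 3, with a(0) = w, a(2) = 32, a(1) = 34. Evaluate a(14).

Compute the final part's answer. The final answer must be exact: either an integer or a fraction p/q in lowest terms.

434192

Part I: 77529 = 3 * 43 * 601; sigma = (1 + 3) * (1 + 43) * (1 + 601) = 4 * 44 * 602 = 105952; answer 105952
Part II: U1 = 105952; m = 18; cross terms: (-28*-19 - 18*-26)=1000, (18*-20 - 39*-19)=381, (39*14 - 1*-20)=566, (1*-26 - -28*14)=366; twice the area = |2313| = 2313; area = 2313/2; boundary points = 1 + 1 + 2 + 1 = 5; strictly interior points = area - boundary/2 + 1 = 1155; answer 1155
Part III: U2 = 1155; d = 4; total draws C(7,4) = 35; favorable C(3,3)*C(4,1) = 4; P = 4/35; answer 4/35
Part IV: U3 = 4/35; threaded value p + q = 39; w = -7; a(3) = -1*(32) - 3*(34) + 3*(-7) = -155; iterating: a(3)=-155, a(4)=161, a(5)=400, a(6)=-1348, a(7)=631, a(8)=4613, a(9)=-10550, a(10)=-1396, a(11)=46885, a(12)=-74347, a(13)=-70496, a(14)=434192; answer 434192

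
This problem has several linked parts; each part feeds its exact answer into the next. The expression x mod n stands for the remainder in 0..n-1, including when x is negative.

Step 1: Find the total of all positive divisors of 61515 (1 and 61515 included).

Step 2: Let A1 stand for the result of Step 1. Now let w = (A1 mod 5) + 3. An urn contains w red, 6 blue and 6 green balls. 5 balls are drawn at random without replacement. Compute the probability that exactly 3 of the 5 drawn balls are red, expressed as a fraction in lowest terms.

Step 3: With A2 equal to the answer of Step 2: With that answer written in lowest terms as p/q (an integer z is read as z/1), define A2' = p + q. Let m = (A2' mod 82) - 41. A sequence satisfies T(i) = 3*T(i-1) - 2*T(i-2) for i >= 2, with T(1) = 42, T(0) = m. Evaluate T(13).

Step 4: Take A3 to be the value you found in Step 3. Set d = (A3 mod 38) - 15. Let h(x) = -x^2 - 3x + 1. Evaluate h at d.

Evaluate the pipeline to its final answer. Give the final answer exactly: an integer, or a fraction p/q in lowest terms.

Step 1: 61515 = 3^2 * 5 * 1367; sigma = (1 + 3 + 9) * (1 + 5) * (1 + 1367) = 13 * 6 * 1368 = 106704; answer 106704
Step 2: A1 = 106704; w = 7; total draws C(19,5) = 11628; favorable C(7,3)*C(12,2) = 2310; P = 385/1938; answer 385/1938
Step 3: A2 = 385/1938; threaded value p + q = 2323; m = -14; T(2) = 3*(42) - 2*(-14) = 154; iterating: T(2)=154, T(3)=378, T(4)=826, T(5)=1722, T(6)=3514, T(7)=7098, T(8)=14266, T(9)=28602, T(10)=57274, T(11)=114618, T(12)=229306, T(13)=458682; answer 458682
Step 4: A3 = 458682; d = 7; -1*(7)^2 - 3*(7)^1 + 1 = (-49) + (-21) + (1) = -69; answer -69

-69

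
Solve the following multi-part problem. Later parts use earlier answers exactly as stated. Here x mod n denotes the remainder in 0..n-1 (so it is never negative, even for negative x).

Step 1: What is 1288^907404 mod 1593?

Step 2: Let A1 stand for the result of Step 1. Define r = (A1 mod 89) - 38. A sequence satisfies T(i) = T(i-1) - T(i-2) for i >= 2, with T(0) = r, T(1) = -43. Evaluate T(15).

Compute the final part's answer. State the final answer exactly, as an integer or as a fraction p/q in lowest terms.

Step 1: squarings mod 1593: 1288^1=1288, 1288^2=631, 1288^4=1504, 1288^8=1549, 1288^16=343, 1288^32=1360, 1288^64=127, 1288^128=199, 1288^256=1369, 1288^512=793, 1288^1024=1207, 1288^2048=847, 1288^4096=559, 1288^8192=253, 1288^16384=289, 1288^32768=685, 1288^65536=883, 1288^131072=712, 1288^262144=370, 1288^524288=1495; 1288^907404 = 1288^4 * 1288^8 * 1288^128 * 1288^2048 * 1288^4096 * 1288^16384 * 1288^32768 * 1288^65536 * 1288^262144 * 1288^524288 = 1108 (mod 1593); answer 1108
Step 2: A1 = 1108; r = 2; T(2) = 1*(-43) - 1*(2) = -45; iterating: T(2)=-45, T(3)=-2, T(4)=43, T(5)=45, T(6)=2, T(7)=-43, T(8)=-45, T(9)=-2, T(10)=43, T(11)=45, T(12)=2, T(13)=-43, T(14)=-45, T(15)=-2; answer -2

-2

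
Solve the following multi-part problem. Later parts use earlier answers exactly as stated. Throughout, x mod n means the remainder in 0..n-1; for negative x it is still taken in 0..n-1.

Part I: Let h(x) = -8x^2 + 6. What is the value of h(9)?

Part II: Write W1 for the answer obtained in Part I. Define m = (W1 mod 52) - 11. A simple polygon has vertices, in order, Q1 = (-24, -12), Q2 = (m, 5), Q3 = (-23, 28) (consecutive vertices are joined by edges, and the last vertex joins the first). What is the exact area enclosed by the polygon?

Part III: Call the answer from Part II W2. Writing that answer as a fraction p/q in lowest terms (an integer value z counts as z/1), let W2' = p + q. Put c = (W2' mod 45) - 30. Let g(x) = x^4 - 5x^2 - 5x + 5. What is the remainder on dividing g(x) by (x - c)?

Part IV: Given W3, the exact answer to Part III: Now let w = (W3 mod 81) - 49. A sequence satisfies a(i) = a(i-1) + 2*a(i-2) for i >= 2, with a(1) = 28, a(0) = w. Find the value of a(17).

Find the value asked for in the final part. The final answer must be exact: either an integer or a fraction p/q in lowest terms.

Part I: -8*(9)^2 + 6 = (-648) + (6) = -642; answer -642
Part II: W1 = -642; m = 23; cross terms: (-24*5 - 23*-12)=156, (23*28 - -23*5)=759, (-23*-12 - -24*28)=948; twice the area = |1863| = 1863; area = 1863/2; answer 1863/2
Part III: W2 = 1863/2; threaded value p + q = 1865; c = -10; remainder = value at the root: 1*(-10)^4 - 5*(-10)^2 - 5*(-10)^1 + 5 = (10000) + (-500) + (50) + (5) = 9555; answer 9555
Part IV: W3 = 9555; w = 29; a(2) = 1*(28) + 2*(29) = 86; iterating: a(2)=86, a(3)=142, a(4)=314, a(5)=598, a(6)=1226, a(7)=2422, a(8)=4874, a(9)=9718, a(10)=19466, a(11)=38902, a(12)=77834, a(13)=155638, a(14)=311306, a(15)=622582, a(16)=1245194, a(17)=2490358; answer 2490358

2490358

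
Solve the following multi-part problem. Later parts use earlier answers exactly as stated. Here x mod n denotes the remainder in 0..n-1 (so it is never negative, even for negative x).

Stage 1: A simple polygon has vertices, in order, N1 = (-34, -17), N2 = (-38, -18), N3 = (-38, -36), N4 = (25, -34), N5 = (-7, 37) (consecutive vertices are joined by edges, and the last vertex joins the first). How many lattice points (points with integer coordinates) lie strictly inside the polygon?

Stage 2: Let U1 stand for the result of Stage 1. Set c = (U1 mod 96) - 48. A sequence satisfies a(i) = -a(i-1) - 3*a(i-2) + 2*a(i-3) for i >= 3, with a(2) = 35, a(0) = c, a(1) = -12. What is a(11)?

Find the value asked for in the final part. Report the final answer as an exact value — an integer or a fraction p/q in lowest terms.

Stage 1: cross terms: (-34*-18 - -38*-17)=-34, (-38*-36 - -38*-18)=684, (-38*-34 - 25*-36)=2192, (25*37 - -7*-34)=687, (-7*-17 - -34*37)=1377; twice the area = |4906| = 4906; area = 2453; boundary points = 1 + 18 + 1 + 1 + 27 = 48; strictly interior points = area - boundary/2 + 1 = 2430; answer 2430
Stage 2: U1 = 2430; c = -18; a(3) = -1*(35) - 3*(-12) + 2*(-18) = -35; iterating: a(3)=-35, a(4)=-94, a(5)=269, a(6)=-57, a(7)=-938, a(8)=1647, a(9)=1053, a(10)=-7870, a(11)=8005; answer 8005

8005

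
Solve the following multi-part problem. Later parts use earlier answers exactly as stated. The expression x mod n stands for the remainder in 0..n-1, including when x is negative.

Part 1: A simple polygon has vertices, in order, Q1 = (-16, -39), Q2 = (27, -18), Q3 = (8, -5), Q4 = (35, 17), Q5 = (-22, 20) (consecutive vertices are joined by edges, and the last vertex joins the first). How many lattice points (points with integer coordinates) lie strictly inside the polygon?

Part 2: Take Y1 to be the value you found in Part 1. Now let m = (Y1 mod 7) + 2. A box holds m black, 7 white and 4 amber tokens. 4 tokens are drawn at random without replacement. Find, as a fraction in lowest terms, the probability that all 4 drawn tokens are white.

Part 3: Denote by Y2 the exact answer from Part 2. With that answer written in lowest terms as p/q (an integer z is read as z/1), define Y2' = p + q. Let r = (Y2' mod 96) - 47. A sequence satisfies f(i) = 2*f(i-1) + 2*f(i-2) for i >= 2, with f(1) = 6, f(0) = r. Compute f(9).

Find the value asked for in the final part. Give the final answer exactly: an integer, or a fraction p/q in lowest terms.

23648

Part 1: cross terms: (-16*-18 - 27*-39)=1341, (27*-5 - 8*-18)=9, (8*17 - 35*-5)=311, (35*20 - -22*17)=1074, (-22*-39 - -16*20)=1178; twice the area = |3913| = 3913; area = 3913/2; boundary points = 1 + 1 + 1 + 3 + 1 = 7; strictly interior points = area - boundary/2 + 1 = 1954; answer 1954
Part 2: Y1 = 1954; m = 3; total draws C(14,4) = 1001; favorable C(7,4) = 35; P = 5/143; answer 5/143
Part 3: Y2 = 5/143; threaded value p + q = 148; r = 5; f(2) = 2*(6) + 2*(5) = 22; iterating: f(2)=22, f(3)=56, f(4)=156, f(5)=424, f(6)=1160, f(7)=3168, f(8)=8656, f(9)=23648; answer 23648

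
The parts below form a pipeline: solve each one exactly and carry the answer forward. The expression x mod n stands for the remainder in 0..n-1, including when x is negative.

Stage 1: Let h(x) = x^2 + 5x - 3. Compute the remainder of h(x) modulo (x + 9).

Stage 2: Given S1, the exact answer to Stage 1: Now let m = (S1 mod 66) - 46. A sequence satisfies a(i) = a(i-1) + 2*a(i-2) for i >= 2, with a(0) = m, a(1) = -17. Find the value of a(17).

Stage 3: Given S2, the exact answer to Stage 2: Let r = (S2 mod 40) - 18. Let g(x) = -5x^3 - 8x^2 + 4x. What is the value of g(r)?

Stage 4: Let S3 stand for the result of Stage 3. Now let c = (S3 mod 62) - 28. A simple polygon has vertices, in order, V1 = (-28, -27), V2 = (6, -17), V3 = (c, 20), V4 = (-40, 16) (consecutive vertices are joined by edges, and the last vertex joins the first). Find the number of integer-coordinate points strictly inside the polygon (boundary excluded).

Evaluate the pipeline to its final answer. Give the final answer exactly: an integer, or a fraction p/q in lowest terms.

Stage 1: remainder = value at the root: 1*(-9)^2 + 5*(-9)^1 - 3 = (81) + (-45) + (-3) = 33; answer 33
Stage 2: S1 = 33; m = -13; a(2) = 1*(-17) + 2*(-13) = -43; iterating: a(2)=-43, a(3)=-77, a(4)=-163, a(5)=-317, a(6)=-643, a(7)=-1277, a(8)=-2563, a(9)=-5117, a(10)=-10243, a(11)=-20477, a(12)=-40963, a(13)=-81917, a(14)=-163843, a(15)=-327677, a(16)=-655363, a(17)=-1310717; answer -1310717
Stage 3: S2 = -1310717; r = -15; -5*(-15)^3 - 8*(-15)^2 + 4*(-15)^1 = (16875) + (-1800) + (-60) = 15015; answer 15015
Stage 4: S3 = 15015; c = -17; cross terms: (-28*-17 - 6*-27)=638, (6*20 - -17*-17)=-169, (-17*16 - -40*20)=528, (-40*-27 - -28*16)=1528; twice the area = |2525| = 2525; area = 2525/2; boundary points = 2 + 1 + 1 + 1 = 5; strictly interior points = area - boundary/2 + 1 = 1261; answer 1261

1261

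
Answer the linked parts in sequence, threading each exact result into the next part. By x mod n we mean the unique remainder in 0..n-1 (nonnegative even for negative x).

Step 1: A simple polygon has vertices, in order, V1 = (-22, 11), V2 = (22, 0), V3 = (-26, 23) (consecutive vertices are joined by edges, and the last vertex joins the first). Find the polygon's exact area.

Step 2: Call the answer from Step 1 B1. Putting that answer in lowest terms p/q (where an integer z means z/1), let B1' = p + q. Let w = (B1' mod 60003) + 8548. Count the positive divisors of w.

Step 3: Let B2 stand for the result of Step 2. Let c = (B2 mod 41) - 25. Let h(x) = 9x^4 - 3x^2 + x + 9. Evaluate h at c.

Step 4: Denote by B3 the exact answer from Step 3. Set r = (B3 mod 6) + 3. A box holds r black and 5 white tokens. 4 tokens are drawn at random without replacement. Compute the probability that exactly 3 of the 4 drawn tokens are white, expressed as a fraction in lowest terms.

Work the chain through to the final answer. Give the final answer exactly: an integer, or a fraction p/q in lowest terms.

Step 1: cross terms: (-22*0 - 22*11)=-242, (22*23 - -26*0)=506, (-26*11 - -22*23)=220; twice the area = |484| = 484; area = 242; answer 242
Step 2: B1 = 242; threaded value p + q = 243; w = 8791; 8791 = 59 * 149; number of divisors = (1+1) * (1+1) = 4; answer 4
Step 3: B2 = 4; c = -21; 9*(-21)^4 - 3*(-21)^2 + 1*(-21)^1 + 9 = (1750329) + (-1323) + (-21) + (9) = 1748994; answer 1748994
Step 4: B3 = 1748994; r = 3; total draws C(8,4) = 70; favorable C(5,3)*C(3,1) = 30; P = 3/7; answer 3/7

3/7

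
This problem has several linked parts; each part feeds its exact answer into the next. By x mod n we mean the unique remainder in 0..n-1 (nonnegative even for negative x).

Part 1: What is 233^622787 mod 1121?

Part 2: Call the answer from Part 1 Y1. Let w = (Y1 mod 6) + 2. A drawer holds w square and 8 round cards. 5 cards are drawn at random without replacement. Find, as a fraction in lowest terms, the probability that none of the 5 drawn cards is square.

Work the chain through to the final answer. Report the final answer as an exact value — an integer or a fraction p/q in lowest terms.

8/429

Part 1: squarings mod 1121: 233^1=233, 233^2=481, 233^4=435, 233^8=897, 233^16=852, 233^32=617, 233^64=670, 233^128=500, 233^256=17, 233^512=289, 233^1024=567, 233^2048=883, 233^4096=594, 233^8192=842, 233^16384=492, 233^32768=1049, 233^65536=700, 233^131072=123, 233^262144=556, 233^524288=861; 233^622787 = 233^1 * 233^2 * 233^64 * 233^128 * 233^32768 * 233^65536 * 233^524288 = 503 (mod 1121); answer 503
Part 2: Y1 = 503; w = 7; total draws C(15,5) = 3003; favorable C(8,5) = 56; P = 8/429; answer 8/429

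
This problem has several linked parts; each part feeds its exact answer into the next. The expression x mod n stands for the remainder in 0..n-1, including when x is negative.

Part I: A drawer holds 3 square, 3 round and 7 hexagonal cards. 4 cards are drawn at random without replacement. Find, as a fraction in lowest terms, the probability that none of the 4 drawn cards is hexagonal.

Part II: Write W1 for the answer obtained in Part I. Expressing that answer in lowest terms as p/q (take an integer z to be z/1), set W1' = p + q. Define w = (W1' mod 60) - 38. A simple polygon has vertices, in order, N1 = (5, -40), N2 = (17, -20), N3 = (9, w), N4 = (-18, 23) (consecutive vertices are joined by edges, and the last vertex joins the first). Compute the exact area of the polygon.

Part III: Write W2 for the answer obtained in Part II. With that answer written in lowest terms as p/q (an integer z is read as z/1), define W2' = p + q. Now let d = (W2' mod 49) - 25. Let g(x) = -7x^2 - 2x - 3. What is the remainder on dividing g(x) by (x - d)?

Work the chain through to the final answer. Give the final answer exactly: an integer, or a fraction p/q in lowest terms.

Part I: total draws C(13,4) = 715; favorable C(6,4) = 15; P = 3/143; answer 3/143
Part II: W1 = 3/143; threaded value p + q = 146; w = -12; cross terms: (5*-20 - 17*-40)=580, (17*-12 - 9*-20)=-24, (9*23 - -18*-12)=-9, (-18*-40 - 5*23)=605; twice the area = |1152| = 1152; area = 576; answer 576
Part III: W2 = 576; threaded value p + q = 577; d = 13; remainder = value at the root: -7*(13)^2 - 2*(13)^1 - 3 = (-1183) + (-26) + (-3) = -1212; answer -1212

-1212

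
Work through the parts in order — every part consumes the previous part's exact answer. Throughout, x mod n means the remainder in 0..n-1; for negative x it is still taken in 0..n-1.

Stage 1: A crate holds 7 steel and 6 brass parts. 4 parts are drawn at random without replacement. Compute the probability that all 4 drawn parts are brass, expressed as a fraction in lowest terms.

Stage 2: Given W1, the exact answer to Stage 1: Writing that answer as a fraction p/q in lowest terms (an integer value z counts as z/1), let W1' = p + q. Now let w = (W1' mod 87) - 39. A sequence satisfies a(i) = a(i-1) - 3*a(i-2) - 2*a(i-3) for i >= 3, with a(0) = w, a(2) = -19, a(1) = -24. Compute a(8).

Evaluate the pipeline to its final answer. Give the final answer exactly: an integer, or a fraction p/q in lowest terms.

Stage 1: total draws C(13,4) = 715; favorable C(6,4) = 15; P = 3/143; answer 3/143
Stage 2: W1 = 3/143; threaded value p + q = 146; w = 20; a(3) = 1*(-19) - 3*(-24) - 2*(20) = 13; iterating: a(3)=13, a(4)=118, a(5)=117, a(6)=-263, a(7)=-850, a(8)=-295; answer -295

-295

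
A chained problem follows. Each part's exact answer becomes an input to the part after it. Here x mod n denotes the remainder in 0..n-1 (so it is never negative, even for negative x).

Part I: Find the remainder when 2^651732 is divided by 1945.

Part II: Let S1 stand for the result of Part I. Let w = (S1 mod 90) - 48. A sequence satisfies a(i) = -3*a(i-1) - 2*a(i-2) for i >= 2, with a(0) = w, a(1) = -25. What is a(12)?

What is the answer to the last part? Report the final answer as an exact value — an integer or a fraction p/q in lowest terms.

Part I: squarings mod 1945: 2^1=2, 2^2=4, 2^4=16, 2^8=256, 2^16=1351, 2^32=791, 2^64=1336, 2^128=1331, 2^256=1611, 2^512=691, 2^1024=956, 2^2048=1731, 2^4096=1061, 2^8192=1511, 2^16384=1636, 2^32768=176, 2^65536=1801, 2^131072=1286, 2^262144=546, 2^524288=531; 2^651732 = 2^4 * 2^16 * 2^64 * 2^128 * 2^256 * 2^4096 * 2^8192 * 2^16384 * 2^32768 * 2^65536 * 2^524288 = 1536 (mod 1945); answer 1536
Part II: S1 = 1536; w = -42; a(2) = -3*(-25) - 2*(-42) = 159; iterating: a(2)=159, a(3)=-427, a(4)=963, a(5)=-2035, a(6)=4179, a(7)=-8467, a(8)=17043, a(9)=-34195, a(10)=68499, a(11)=-137107, a(12)=274323; answer 274323

274323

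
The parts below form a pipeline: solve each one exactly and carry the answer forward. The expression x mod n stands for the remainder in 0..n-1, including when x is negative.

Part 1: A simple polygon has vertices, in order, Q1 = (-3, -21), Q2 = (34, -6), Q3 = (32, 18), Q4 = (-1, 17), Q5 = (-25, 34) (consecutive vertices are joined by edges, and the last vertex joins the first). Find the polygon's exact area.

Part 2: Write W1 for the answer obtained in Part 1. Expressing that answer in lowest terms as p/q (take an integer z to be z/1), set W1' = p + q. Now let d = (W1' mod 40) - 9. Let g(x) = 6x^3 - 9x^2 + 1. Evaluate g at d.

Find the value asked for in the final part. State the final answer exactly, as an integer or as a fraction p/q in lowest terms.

153901

Part 1: cross terms: (-3*-6 - 34*-21)=732, (34*18 - 32*-6)=804, (32*17 - -1*18)=562, (-1*34 - -25*17)=391, (-25*-21 - -3*34)=627; twice the area = |3116| = 3116; area = 1558; answer 1558
Part 2: W1 = 1558; threaded value p + q = 1559; d = 30; 6*(30)^3 - 9*(30)^2 + 1 = (162000) + (-8100) + (1) = 153901; answer 153901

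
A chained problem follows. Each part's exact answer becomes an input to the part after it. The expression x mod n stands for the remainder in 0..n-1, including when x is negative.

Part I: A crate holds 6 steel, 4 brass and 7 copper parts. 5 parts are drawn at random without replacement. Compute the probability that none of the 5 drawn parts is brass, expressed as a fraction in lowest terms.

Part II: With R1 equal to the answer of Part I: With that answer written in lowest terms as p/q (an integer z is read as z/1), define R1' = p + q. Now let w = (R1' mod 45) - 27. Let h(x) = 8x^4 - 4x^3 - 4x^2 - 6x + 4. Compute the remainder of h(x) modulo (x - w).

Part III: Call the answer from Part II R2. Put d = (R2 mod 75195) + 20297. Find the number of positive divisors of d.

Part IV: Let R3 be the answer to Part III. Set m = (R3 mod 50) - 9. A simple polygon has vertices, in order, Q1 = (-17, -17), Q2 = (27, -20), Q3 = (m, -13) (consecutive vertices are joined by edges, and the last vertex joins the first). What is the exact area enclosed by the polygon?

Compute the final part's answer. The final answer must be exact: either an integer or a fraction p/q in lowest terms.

106

Part I: total draws C(17,5) = 6188; favorable C(13,5) = 1287; P = 99/476; answer 99/476
Part II: R1 = 99/476; threaded value p + q = 575; w = 8; remainder = value at the root: 8*(8)^4 - 4*(8)^3 - 4*(8)^2 - 6*(8)^1 + 4 = (32768) + (-2048) + (-256) + (-48) + (4) = 30420; answer 30420
Part III: R2 = 30420; d = 50717; 50717 = 41 * 1237; number of divisors = (1+1) * (1+1) = 4; answer 4
Part IV: R3 = 4; m = -5; cross terms: (-17*-20 - 27*-17)=799, (27*-13 - -5*-20)=-451, (-5*-17 - -17*-13)=-136; twice the area = |212| = 212; area = 106; answer 106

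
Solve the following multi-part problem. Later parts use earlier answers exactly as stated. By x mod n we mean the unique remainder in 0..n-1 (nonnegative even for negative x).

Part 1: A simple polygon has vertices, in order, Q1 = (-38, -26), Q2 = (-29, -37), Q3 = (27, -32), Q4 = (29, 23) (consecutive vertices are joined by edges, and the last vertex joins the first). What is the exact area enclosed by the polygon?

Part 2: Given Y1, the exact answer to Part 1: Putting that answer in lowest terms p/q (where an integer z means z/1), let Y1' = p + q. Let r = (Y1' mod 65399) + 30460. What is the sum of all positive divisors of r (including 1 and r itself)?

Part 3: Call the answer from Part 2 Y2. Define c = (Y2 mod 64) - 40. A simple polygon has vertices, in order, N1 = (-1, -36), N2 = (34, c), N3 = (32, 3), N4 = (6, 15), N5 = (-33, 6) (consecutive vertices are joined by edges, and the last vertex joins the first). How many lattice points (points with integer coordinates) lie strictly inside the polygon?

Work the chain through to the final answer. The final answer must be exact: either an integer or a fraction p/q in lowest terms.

Part 1: cross terms: (-38*-37 - -29*-26)=652, (-29*-32 - 27*-37)=1927, (27*23 - 29*-32)=1549, (29*-26 - -38*23)=120; twice the area = |4248| = 4248; area = 2124; answer 2124
Part 2: Y1 = 2124; threaded value p + q = 2125; r = 32585; 32585 = 5 * 7^3 * 19; sigma = (1 + 5) * (1 + 7 + 49 + 343) * (1 + 19) = 6 * 400 * 20 = 48000; answer 48000
Part 3: Y2 = 48000; c = -40; cross terms: (-1*-40 - 34*-36)=1264, (34*3 - 32*-40)=1382, (32*15 - 6*3)=462, (6*6 - -33*15)=531, (-33*-36 - -1*6)=1194; twice the area = |4833| = 4833; area = 4833/2; boundary points = 1 + 1 + 2 + 3 + 2 = 9; strictly interior points = area - boundary/2 + 1 = 2413; answer 2413

2413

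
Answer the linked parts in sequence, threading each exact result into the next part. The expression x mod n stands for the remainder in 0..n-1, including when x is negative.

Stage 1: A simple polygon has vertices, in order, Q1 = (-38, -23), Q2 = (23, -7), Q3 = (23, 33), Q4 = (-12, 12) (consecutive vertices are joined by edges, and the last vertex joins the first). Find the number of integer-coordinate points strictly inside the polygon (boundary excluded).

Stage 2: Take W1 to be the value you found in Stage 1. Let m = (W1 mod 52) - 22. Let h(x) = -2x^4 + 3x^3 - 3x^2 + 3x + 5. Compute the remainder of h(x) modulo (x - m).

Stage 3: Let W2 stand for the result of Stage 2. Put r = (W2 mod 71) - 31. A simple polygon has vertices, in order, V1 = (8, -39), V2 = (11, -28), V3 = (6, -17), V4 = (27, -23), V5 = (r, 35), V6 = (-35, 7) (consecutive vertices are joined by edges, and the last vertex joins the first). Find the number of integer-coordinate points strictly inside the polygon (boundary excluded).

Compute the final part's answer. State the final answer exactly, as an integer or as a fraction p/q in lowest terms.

1974

Stage 1: cross terms: (-38*-7 - 23*-23)=795, (23*33 - 23*-7)=920, (23*12 - -12*33)=672, (-12*-23 - -38*12)=732; twice the area = |3119| = 3119; area = 3119/2; boundary points = 1 + 40 + 7 + 1 = 49; strictly interior points = area - boundary/2 + 1 = 1536; answer 1536
Stage 2: W1 = 1536; m = 6; remainder = value at the root: -2*(6)^4 + 3*(6)^3 - 3*(6)^2 + 3*(6)^1 + 5 = (-2592) + (648) + (-108) + (18) + (5) = -2029; answer -2029
Stage 3: W2 = -2029; r = -1; cross terms: (8*-28 - 11*-39)=205, (11*-17 - 6*-28)=-19, (6*-23 - 27*-17)=321, (27*35 - -1*-23)=922, (-1*7 - -35*35)=1218, (-35*-39 - 8*7)=1309; twice the area = |3956| = 3956; area = 1978; boundary points = 1 + 1 + 3 + 2 + 2 + 1 = 10; strictly interior points = area - boundary/2 + 1 = 1974; answer 1974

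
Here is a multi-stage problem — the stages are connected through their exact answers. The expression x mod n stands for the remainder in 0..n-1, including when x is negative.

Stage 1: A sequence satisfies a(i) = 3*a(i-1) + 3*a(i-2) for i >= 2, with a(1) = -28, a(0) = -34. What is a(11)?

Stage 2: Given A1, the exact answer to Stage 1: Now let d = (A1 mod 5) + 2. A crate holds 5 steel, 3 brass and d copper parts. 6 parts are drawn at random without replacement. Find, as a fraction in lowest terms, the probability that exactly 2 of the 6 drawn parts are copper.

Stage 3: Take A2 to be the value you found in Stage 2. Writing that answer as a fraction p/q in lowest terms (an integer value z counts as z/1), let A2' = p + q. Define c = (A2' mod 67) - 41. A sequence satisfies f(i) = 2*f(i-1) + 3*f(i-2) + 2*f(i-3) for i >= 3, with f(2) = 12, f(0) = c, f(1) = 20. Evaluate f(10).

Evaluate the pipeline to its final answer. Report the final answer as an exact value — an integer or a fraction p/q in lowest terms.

Stage 1: a(2) = 3*(-28) + 3*(-34) = -186; iterating: a(2)=-186, a(3)=-642, a(4)=-2484, a(5)=-9378, a(6)=-35586, a(7)=-134892, a(8)=-511434, a(9)=-1938978, a(10)=-7351236, a(11)=-27870642; answer -27870642
Stage 2: A1 = -27870642; d = 5; total draws C(13,6) = 1716; favorable C(5,2)*C(8,4) = 700; P = 175/429; answer 175/429
Stage 3: A2 = 175/429; threaded value p + q = 604; c = -40; f(3) = 2*(12) + 3*(20) + 2*(-40) = 4; iterating: f(3)=4, f(4)=84, f(5)=204, f(6)=668, f(7)=2116, f(8)=6644, f(9)=20972, f(10)=66108; answer 66108

66108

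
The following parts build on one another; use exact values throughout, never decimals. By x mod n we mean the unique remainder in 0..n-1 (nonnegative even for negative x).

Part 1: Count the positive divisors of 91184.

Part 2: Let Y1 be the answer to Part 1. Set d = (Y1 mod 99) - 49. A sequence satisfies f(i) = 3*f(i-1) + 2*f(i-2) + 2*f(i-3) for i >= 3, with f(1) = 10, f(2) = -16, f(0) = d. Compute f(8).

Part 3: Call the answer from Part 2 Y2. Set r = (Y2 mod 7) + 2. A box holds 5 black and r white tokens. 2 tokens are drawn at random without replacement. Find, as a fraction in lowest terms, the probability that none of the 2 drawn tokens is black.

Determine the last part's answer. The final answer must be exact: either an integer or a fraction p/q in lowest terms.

3/11

Part 1: 91184 = 2^4 * 41 * 139; number of divisors = (4+1) * (1+1) * (1+1) = 20; answer 20
Part 2: Y1 = 20; d = -29; f(3) = 3*(-16) + 2*(10) + 2*(-29) = -86; iterating: f(3)=-86, f(4)=-270, f(5)=-1014, f(6)=-3754, f(7)=-13830, f(8)=-51026; answer -51026
Part 3: Y2 = -51026; r = 6; total draws C(11,2) = 55; favorable C(6,2) = 15; P = 3/11; answer 3/11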